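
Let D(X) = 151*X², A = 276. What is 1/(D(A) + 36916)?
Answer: 1/11539492 ≈ 8.6659e-8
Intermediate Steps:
1/(D(A) + 36916) = 1/(151*276² + 36916) = 1/(151*76176 + 36916) = 1/(11502576 + 36916) = 1/11539492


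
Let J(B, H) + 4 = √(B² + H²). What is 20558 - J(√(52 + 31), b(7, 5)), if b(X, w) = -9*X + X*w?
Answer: 20562 - 17*√3 ≈ 20533.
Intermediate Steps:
J(B, H) = -4 + √(B² + H²)
20558 - J(√(52 + 31), b(7, 5)) = 20558 - (-4 + √((√(52 + 31))² + (7*(-9 + 5))²)) = 20558 - (-4 + √((√83)² + (7*(-4))²)) = 20558 - (-4 + √(83 + (-28)²)) = 20558 - (-4 + √(83 + 784)) = 20558 - (-4 + √867) = 20558 - (-4 + 17*√3) = 20558 + (4 - 17*√3) = 20562 - 17*√3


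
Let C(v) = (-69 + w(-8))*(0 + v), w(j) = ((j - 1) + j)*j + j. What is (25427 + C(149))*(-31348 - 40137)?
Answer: -2446073730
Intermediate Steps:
w(j) = j + j*(-1 + 2*j) (w(j) = ((-1 + j) + j)*j + j = (-1 + 2*j)*j + j = j*(-1 + 2*j) + j = j + j*(-1 + 2*j))
C(v) = 59*v (C(v) = (-69 + 2*(-8)²)*(0 + v) = (-69 + 2*64)*v = (-69 + 128)*v = 59*v)
(25427 + C(149))*(-31348 - 40137) = (25427 + 59*149)*(-31348 - 40137) = (25427 + 8791)*(-71485) = 34218*(-71485) = -2446073730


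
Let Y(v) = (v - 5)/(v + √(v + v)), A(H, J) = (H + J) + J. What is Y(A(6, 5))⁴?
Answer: 1654433/2458624 - 131769*√2/307328 ≈ 0.066556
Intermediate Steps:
A(H, J) = H + 2*J
Y(v) = (-5 + v)/(v + √2*√v) (Y(v) = (-5 + v)/(v + √(2*v)) = (-5 + v)/(v + √2*√v))
Y(A(6, 5))⁴ = ((-5 + (6 + 2*5))/((6 + 2*5) + √2*√(6 + 2*5)))⁴ = ((-5 + (6 + 10))/((6 + 10) + √2*√(6 + 10)))⁴ = ((-5 + 16)/(16 + √2*√16))⁴ = (11/(16 + √2*4))⁴ = (11/(16 + 4*√2))⁴ = 14641/(16 + 4*√2)⁴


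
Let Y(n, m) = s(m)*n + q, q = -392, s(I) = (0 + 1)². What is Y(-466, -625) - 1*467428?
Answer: -468286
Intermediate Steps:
s(I) = 1 (s(I) = 1² = 1)
Y(n, m) = -392 + n (Y(n, m) = 1*n - 392 = n - 392 = -392 + n)
Y(-466, -625) - 1*467428 = (-392 - 466) - 1*467428 = -858 - 467428 = -468286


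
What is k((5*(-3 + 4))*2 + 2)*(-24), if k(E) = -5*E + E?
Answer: 1152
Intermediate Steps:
k(E) = -4*E
k((5*(-3 + 4))*2 + 2)*(-24) = -4*((5*(-3 + 4))*2 + 2)*(-24) = -4*((5*1)*2 + 2)*(-24) = -4*(5*2 + 2)*(-24) = -4*(10 + 2)*(-24) = -4*12*(-24) = -48*(-24) = 1152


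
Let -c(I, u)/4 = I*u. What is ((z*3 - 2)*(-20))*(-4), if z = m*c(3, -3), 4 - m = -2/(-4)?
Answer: 30080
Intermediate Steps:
c(I, u) = -4*I*u
m = 7/2 (m = 4 - (-2)/(-4) = 4 - (-2)*(-1)/4 = 4 - 1*½ = 4 - ½ = 7/2 ≈ 3.5000)
z = 126 (z = 7*(-4*3*(-3))/2 = (7/2)*36 = 126)
((z*3 - 2)*(-20))*(-4) = ((126*3 - 2)*(-20))*(-4) = ((378 - 2)*(-20))*(-4) = (376*(-20))*(-4) = -7520*(-4) = 30080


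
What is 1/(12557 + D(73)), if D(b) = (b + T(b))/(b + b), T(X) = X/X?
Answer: 73/916698 ≈ 7.9634e-5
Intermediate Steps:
T(X) = 1
D(b) = (1 + b)/(2*b) (D(b) = (b + 1)/(b + b) = (1 + b)/((2*b)) = (1 + b)*(1/(2*b)) = (1 + b)/(2*b))
1/(12557 + D(73)) = 1/(12557 + (1/2)*(1 + 73)/73) = 1/(12557 + (1/2)*(1/73)*74) = 1/(12557 + 37/73) = 1/(916698/73) = 73/916698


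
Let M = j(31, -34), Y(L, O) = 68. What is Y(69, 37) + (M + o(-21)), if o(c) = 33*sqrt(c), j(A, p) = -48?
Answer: 20 + 33*I*sqrt(21) ≈ 20.0 + 151.23*I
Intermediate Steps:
M = -48
Y(69, 37) + (M + o(-21)) = 68 + (-48 + 33*sqrt(-21)) = 68 + (-48 + 33*(I*sqrt(21))) = 68 + (-48 + 33*I*sqrt(21)) = 20 + 33*I*sqrt(21)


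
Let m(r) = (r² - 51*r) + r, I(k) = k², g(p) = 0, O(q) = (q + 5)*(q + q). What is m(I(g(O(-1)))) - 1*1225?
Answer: -1225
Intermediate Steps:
O(q) = 2*q*(5 + q) (O(q) = (5 + q)*(2*q) = 2*q*(5 + q))
m(r) = r² - 50*r
m(I(g(O(-1)))) - 1*1225 = 0²*(-50 + 0²) - 1*1225 = 0*(-50 + 0) - 1225 = 0*(-50) - 1225 = 0 - 1225 = -1225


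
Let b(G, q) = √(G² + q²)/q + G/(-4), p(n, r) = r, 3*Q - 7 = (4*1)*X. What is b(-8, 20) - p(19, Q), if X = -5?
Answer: 19/3 + √29/5 ≈ 7.4104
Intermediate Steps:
Q = -13/3 (Q = 7/3 + ((4*1)*(-5))/3 = 7/3 + (4*(-5))/3 = 7/3 + (⅓)*(-20) = 7/3 - 20/3 = -13/3 ≈ -4.3333)
b(G, q) = -G/4 + √(G² + q²)/q (b(G, q) = √(G² + q²)/q + G*(-¼) = √(G² + q²)/q - G/4 = -G/4 + √(G² + q²)/q)
b(-8, 20) - p(19, Q) = (-¼*(-8) + √((-8)² + 20²)/20) - 1*(-13/3) = (2 + √(64 + 400)/20) + 13/3 = (2 + √464/20) + 13/3 = (2 + (4*√29)/20) + 13/3 = (2 + √29/5) + 13/3 = 19/3 + √29/5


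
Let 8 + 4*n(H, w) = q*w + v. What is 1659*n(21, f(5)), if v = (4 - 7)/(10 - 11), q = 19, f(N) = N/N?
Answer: 11613/2 ≈ 5806.5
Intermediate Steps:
f(N) = 1
v = 3 (v = -3/(-1) = -3*(-1) = 3)
n(H, w) = -5/4 + 19*w/4 (n(H, w) = -2 + (19*w + 3)/4 = -2 + (3 + 19*w)/4 = -2 + (¾ + 19*w/4) = -5/4 + 19*w/4)
1659*n(21, f(5)) = 1659*(-5/4 + (19/4)*1) = 1659*(-5/4 + 19/4) = 1659*(7/2) = 11613/2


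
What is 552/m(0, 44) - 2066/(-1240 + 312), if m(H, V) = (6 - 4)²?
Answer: 65065/464 ≈ 140.23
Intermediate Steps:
m(H, V) = 4 (m(H, V) = 2² = 4)
552/m(0, 44) - 2066/(-1240 + 312) = 552/4 - 2066/(-1240 + 312) = 552*(¼) - 2066/(-928) = 138 - 2066*(-1/928) = 138 + 1033/464 = 65065/464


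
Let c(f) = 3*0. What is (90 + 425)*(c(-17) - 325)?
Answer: -167375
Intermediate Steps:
c(f) = 0
(90 + 425)*(c(-17) - 325) = (90 + 425)*(0 - 325) = 515*(-325) = -167375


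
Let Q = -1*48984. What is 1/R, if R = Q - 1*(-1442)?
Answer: -1/47542 ≈ -2.1034e-5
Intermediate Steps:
Q = -48984
R = -47542 (R = -48984 - 1*(-1442) = -48984 + 1442 = -47542)
1/R = 1/(-47542) = -1/47542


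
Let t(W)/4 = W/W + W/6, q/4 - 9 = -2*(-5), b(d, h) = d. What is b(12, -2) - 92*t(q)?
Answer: -15052/3 ≈ -5017.3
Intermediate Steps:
q = 76 (q = 36 + 4*(-2*(-5)) = 36 + 4*10 = 36 + 40 = 76)
t(W) = 4 + 2*W/3 (t(W) = 4*(W/W + W/6) = 4*(1 + W*(⅙)) = 4*(1 + W/6) = 4 + 2*W/3)
b(12, -2) - 92*t(q) = 12 - 92*(4 + (⅔)*76) = 12 - 92*(4 + 152/3) = 12 - 92*164/3 = 12 - 15088/3 = -15052/3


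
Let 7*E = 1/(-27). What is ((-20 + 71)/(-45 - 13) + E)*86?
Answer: -416971/5481 ≈ -76.076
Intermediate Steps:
E = -1/189 (E = (⅐)/(-27) = (⅐)*(-1/27) = -1/189 ≈ -0.0052910)
((-20 + 71)/(-45 - 13) + E)*86 = ((-20 + 71)/(-45 - 13) - 1/189)*86 = (51/(-58) - 1/189)*86 = (51*(-1/58) - 1/189)*86 = (-51/58 - 1/189)*86 = -9697/10962*86 = -416971/5481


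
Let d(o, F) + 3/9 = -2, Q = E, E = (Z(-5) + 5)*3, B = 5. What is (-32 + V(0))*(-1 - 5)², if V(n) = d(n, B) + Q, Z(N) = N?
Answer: -1236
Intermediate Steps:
E = 0 (E = (-5 + 5)*3 = 0*3 = 0)
Q = 0
d(o, F) = -7/3 (d(o, F) = -⅓ - 2 = -7/3)
V(n) = -7/3 (V(n) = -7/3 + 0 = -7/3)
(-32 + V(0))*(-1 - 5)² = (-32 - 7/3)*(-1 - 5)² = -103/3*(-6)² = -103/3*36 = -1236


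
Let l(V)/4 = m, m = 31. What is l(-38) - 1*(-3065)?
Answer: 3189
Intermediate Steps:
l(V) = 124 (l(V) = 4*31 = 124)
l(-38) - 1*(-3065) = 124 - 1*(-3065) = 124 + 3065 = 3189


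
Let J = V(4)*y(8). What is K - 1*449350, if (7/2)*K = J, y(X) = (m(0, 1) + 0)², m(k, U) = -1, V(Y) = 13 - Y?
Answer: -3145432/7 ≈ -4.4935e+5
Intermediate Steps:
y(X) = 1 (y(X) = (-1 + 0)² = (-1)² = 1)
J = 9 (J = (13 - 1*4)*1 = (13 - 4)*1 = 9*1 = 9)
K = 18/7 (K = (2/7)*9 = 18/7 ≈ 2.5714)
K - 1*449350 = 18/7 - 1*449350 = 18/7 - 449350 = -3145432/7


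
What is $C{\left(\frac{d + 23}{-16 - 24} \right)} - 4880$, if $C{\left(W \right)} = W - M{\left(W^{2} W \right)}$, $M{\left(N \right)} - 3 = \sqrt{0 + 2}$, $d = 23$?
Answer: $- \frac{97683}{20} - \sqrt{2} \approx -4885.6$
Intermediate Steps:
$M{\left(N \right)} = 3 + \sqrt{2}$ ($M{\left(N \right)} = 3 + \sqrt{0 + 2} = 3 + \sqrt{2}$)
$C{\left(W \right)} = -3 + W - \sqrt{2}$ ($C{\left(W \right)} = W - \left(3 + \sqrt{2}\right) = -3 + W - \sqrt{2}$)
$C{\left(\frac{d + 23}{-16 - 24} \right)} - 4880 = \left(-3 + \frac{23 + 23}{-16 - 24} - \sqrt{2}\right) - 4880 = \left(-3 + \frac{46}{-40} - \sqrt{2}\right) - 4880 = \left(-3 + 46 \left(- \frac{1}{40}\right) - \sqrt{2}\right) - 4880 = \left(-3 - \frac{23}{20} - \sqrt{2}\right) - 4880 = \left(- \frac{83}{20} - \sqrt{2}\right) - 4880 = - \frac{97683}{20} - \sqrt{2}$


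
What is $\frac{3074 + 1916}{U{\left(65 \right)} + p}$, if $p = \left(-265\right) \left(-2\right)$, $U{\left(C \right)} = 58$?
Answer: $\frac{2495}{294} \approx 8.4864$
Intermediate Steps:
$p = 530$
$\frac{3074 + 1916}{U{\left(65 \right)} + p} = \frac{3074 + 1916}{58 + 530} = \frac{4990}{588} = 4990 \cdot \frac{1}{588} = \frac{2495}{294}$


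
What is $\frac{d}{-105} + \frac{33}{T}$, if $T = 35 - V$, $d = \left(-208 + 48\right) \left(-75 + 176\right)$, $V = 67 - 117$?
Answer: $\frac{275413}{1785} \approx 154.29$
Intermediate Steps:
$V = -50$ ($V = 67 - 117 = -50$)
$d = -16160$ ($d = \left(-160\right) 101 = -16160$)
$T = 85$ ($T = 35 - -50 = 35 + 50 = 85$)
$\frac{d}{-105} + \frac{33}{T} = - \frac{16160}{-105} + \frac{33}{85} = \left(-16160\right) \left(- \frac{1}{105}\right) + 33 \cdot \frac{1}{85} = \frac{3232}{21} + \frac{33}{85} = \frac{275413}{1785}$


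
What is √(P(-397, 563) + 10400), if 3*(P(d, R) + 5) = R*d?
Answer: I*√576978/3 ≈ 253.2*I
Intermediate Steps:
P(d, R) = -5 + R*d/3 (P(d, R) = -5 + (R*d)/3 = -5 + R*d/3)
√(P(-397, 563) + 10400) = √((-5 + (⅓)*563*(-397)) + 10400) = √((-5 - 223511/3) + 10400) = √(-223526/3 + 10400) = √(-192326/3) = I*√576978/3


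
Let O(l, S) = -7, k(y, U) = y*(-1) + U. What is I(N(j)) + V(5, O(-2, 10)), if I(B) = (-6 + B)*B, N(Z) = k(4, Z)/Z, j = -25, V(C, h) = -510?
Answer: -322259/625 ≈ -515.61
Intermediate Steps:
k(y, U) = U - y (k(y, U) = -y + U = U - y)
N(Z) = (-4 + Z)/Z (N(Z) = (Z - 1*4)/Z = (Z - 4)/Z = (-4 + Z)/Z)
I(B) = B*(-6 + B)
I(N(j)) + V(5, O(-2, 10)) = ((-4 - 25)/(-25))*(-6 + (-4 - 25)/(-25)) - 510 = (-1/25*(-29))*(-6 - 1/25*(-29)) - 510 = 29*(-6 + 29/25)/25 - 510 = (29/25)*(-121/25) - 510 = -3509/625 - 510 = -322259/625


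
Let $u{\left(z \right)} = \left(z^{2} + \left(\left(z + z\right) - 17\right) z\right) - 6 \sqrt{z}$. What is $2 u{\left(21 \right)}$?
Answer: $1932 - 12 \sqrt{21} \approx 1877.0$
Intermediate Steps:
$u{\left(z \right)} = z^{2} - 6 \sqrt{z} + z \left(-17 + 2 z\right)$ ($u{\left(z \right)} = \left(z^{2} + \left(2 z - 17\right) z\right) - 6 \sqrt{z} = \left(z^{2} + \left(-17 + 2 z\right) z\right) - 6 \sqrt{z} = \left(z^{2} + z \left(-17 + 2 z\right)\right) - 6 \sqrt{z} = z^{2} - 6 \sqrt{z} + z \left(-17 + 2 z\right)$)
$2 u{\left(21 \right)} = 2 \left(\left(-17\right) 21 - 6 \sqrt{21} + 3 \cdot 21^{2}\right) = 2 \left(-357 - 6 \sqrt{21} + 3 \cdot 441\right) = 2 \left(-357 - 6 \sqrt{21} + 1323\right) = 2 \left(966 - 6 \sqrt{21}\right) = 1932 - 12 \sqrt{21}$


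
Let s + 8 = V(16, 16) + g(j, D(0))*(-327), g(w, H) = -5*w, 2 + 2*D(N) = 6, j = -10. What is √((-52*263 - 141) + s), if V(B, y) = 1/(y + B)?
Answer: I*√1931198/8 ≈ 173.71*I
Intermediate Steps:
D(N) = 2 (D(N) = -1 + (½)*6 = -1 + 3 = 2)
V(B, y) = 1/(B + y)
s = -523455/32 (s = -8 + (1/(16 + 16) - 5*(-10)*(-327)) = -8 + (1/32 + 50*(-327)) = -8 + (1/32 - 16350) = -8 - 523199/32 = -523455/32 ≈ -16358.)
√((-52*263 - 141) + s) = √((-52*263 - 141) - 523455/32) = √((-13676 - 141) - 523455/32) = √(-13817 - 523455/32) = √(-965599/32) = I*√1931198/8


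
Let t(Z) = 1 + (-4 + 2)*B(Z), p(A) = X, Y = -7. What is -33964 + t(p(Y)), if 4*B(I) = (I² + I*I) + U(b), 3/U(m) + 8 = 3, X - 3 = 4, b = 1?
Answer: -340117/10 ≈ -34012.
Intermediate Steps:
X = 7 (X = 3 + 4 = 7)
U(m) = -⅗ (U(m) = 3/(-8 + 3) = 3/(-5) = 3*(-⅕) = -⅗)
p(A) = 7
B(I) = -3/20 + I²/2 (B(I) = ((I² + I*I) - ⅗)/4 = ((I² + I²) - ⅗)/4 = (2*I² - ⅗)/4 = (-⅗ + 2*I²)/4 = -3/20 + I²/2)
t(Z) = 13/10 - Z² (t(Z) = 1 + (-4 + 2)*(-3/20 + Z²/2) = 1 - 2*(-3/20 + Z²/2) = 1 + (3/10 - Z²) = 13/10 - Z²)
-33964 + t(p(Y)) = -33964 + (13/10 - 1*7²) = -33964 + (13/10 - 1*49) = -33964 + (13/10 - 49) = -33964 - 477/10 = -340117/10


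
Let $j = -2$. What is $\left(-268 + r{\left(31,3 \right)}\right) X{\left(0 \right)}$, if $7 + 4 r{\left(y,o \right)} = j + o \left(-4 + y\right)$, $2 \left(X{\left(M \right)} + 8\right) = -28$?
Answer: $5500$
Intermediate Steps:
$X{\left(M \right)} = -22$ ($X{\left(M \right)} = -8 + \frac{1}{2} \left(-28\right) = -8 - 14 = -22$)
$r{\left(y,o \right)} = - \frac{9}{4} + \frac{o \left(-4 + y\right)}{4}$ ($r{\left(y,o \right)} = - \frac{7}{4} + \frac{-2 + o \left(-4 + y\right)}{4} = - \frac{7}{4} + \left(- \frac{1}{2} + \frac{o \left(-4 + y\right)}{4}\right) = - \frac{9}{4} + \frac{o \left(-4 + y\right)}{4}$)
$\left(-268 + r{\left(31,3 \right)}\right) X{\left(0 \right)} = \left(-268 - \left(\frac{21}{4} - \frac{93}{4}\right)\right) \left(-22\right) = \left(-268 - -18\right) \left(-22\right) = \left(-268 + 18\right) \left(-22\right) = \left(-250\right) \left(-22\right) = 5500$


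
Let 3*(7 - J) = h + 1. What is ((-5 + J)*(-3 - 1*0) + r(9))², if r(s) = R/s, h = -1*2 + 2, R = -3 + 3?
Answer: 25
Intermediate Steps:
R = 0
h = 0 (h = -2 + 2 = 0)
J = 20/3 (J = 7 - (0 + 1)/3 = 7 - ⅓*1 = 7 - ⅓ = 20/3 ≈ 6.6667)
r(s) = 0 (r(s) = 0/s = 0)
((-5 + J)*(-3 - 1*0) + r(9))² = ((-5 + 20/3)*(-3 - 1*0) + 0)² = (5*(-3 + 0)/3 + 0)² = ((5/3)*(-3) + 0)² = (-5 + 0)² = (-5)² = 25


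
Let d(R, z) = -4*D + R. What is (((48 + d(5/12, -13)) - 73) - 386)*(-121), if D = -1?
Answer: 590359/12 ≈ 49197.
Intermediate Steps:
d(R, z) = 4 + R (d(R, z) = -4*(-1) + R = 4 + R)
(((48 + d(5/12, -13)) - 73) - 386)*(-121) = (((48 + (4 + 5/12)) - 73) - 386)*(-121) = (((48 + 53/12) - 73) - 386)*(-121) = ((629/12 - 73) - 386)*(-121) = (-247/12 - 386)*(-121) = -4879/12*(-121) = 590359/12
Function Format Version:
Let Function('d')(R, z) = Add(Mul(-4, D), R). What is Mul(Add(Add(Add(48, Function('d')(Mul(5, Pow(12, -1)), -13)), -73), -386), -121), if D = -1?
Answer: Rational(590359, 12) ≈ 49197.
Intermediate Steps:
Function('d')(R, z) = Add(4, R) (Function('d')(R, z) = Add(Mul(-4, -1), R) = Add(4, R))
Mul(Add(Add(Add(48, Function('d')(Mul(5, Pow(12, -1)), -13)), -73), -386), -121) = Mul(Add(Add(Add(48, Add(4, Mul(5, Pow(12, -1)))), -73), -386), -121) = Mul(Add(Add(Add(48, Add(4, Mul(5, Rational(1, 12)))), -73), -386), -121) = Mul(Add(Add(Add(48, Add(4, Rational(5, 12))), -73), -386), -121) = Mul(Add(Add(Add(48, Rational(53, 12)), -73), -386), -121) = Mul(Add(Add(Rational(629, 12), -73), -386), -121) = Mul(Add(Rational(-247, 12), -386), -121) = Mul(Rational(-4879, 12), -121) = Rational(590359, 12)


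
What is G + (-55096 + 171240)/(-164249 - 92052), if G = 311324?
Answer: 79792536380/256301 ≈ 3.1132e+5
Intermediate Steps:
G + (-55096 + 171240)/(-164249 - 92052) = 311324 + (-55096 + 171240)/(-164249 - 92052) = 311324 + 116144/(-256301) = 311324 + 116144*(-1/256301) = 311324 - 116144/256301 = 79792536380/256301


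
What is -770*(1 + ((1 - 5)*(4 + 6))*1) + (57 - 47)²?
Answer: 30130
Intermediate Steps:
-770*(1 + ((1 - 5)*(4 + 6))*1) + (57 - 47)² = -770*(1 - 4*10*1) + 10² = -770*(1 - 40*1) + 100 = -770*(1 - 40) + 100 = -770*(-39) + 100 = 30030 + 100 = 30130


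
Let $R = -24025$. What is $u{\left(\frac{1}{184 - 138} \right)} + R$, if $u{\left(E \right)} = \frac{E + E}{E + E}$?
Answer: $-24024$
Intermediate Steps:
$u{\left(E \right)} = 1$ ($u{\left(E \right)} = \frac{2 E}{2 E} = 2 E \frac{1}{2 E} = 1$)
$u{\left(\frac{1}{184 - 138} \right)} + R = 1 - 24025 = -24024$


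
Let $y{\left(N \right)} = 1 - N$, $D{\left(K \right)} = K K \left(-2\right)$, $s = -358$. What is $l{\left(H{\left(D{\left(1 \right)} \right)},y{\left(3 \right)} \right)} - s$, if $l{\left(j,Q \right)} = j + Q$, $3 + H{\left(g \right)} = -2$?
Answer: $351$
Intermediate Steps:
$D{\left(K \right)} = - 2 K^{2}$ ($D{\left(K \right)} = K^{2} \left(-2\right) = - 2 K^{2}$)
$H{\left(g \right)} = -5$ ($H{\left(g \right)} = -3 - 2 = -5$)
$l{\left(j,Q \right)} = Q + j$
$l{\left(H{\left(D{\left(1 \right)} \right)},y{\left(3 \right)} \right)} - s = \left(\left(1 - 3\right) - 5\right) - -358 = \left(\left(1 - 3\right) - 5\right) + 358 = \left(-2 - 5\right) + 358 = -7 + 358 = 351$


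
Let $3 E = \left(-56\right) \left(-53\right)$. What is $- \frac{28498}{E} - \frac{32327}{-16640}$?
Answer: $- \frac{165834203}{6173440} \approx -26.863$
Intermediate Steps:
$E = \frac{2968}{3}$ ($E = \frac{\left(-56\right) \left(-53\right)}{3} = \frac{1}{3} \cdot 2968 = \frac{2968}{3} \approx 989.33$)
$- \frac{28498}{E} - \frac{32327}{-16640} = - \frac{28498}{\frac{2968}{3}} - \frac{32327}{-16640} = \left(-28498\right) \frac{3}{2968} - - \frac{32327}{16640} = - \frac{42747}{1484} + \frac{32327}{16640} = - \frac{165834203}{6173440}$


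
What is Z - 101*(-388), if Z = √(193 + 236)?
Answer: 39188 + √429 ≈ 39209.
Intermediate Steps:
Z = √429 ≈ 20.712
Z - 101*(-388) = √429 - 101*(-388) = √429 + 39188 = 39188 + √429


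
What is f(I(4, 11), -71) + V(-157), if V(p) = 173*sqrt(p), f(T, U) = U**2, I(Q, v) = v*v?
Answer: 5041 + 173*I*sqrt(157) ≈ 5041.0 + 2167.7*I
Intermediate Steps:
I(Q, v) = v**2
f(I(4, 11), -71) + V(-157) = (-71)**2 + 173*sqrt(-157) = 5041 + 173*(I*sqrt(157)) = 5041 + 173*I*sqrt(157)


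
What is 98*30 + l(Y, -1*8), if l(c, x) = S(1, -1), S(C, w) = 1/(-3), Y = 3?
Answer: 8819/3 ≈ 2939.7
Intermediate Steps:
S(C, w) = -⅓
l(c, x) = -⅓
98*30 + l(Y, -1*8) = 98*30 - ⅓ = 2940 - ⅓ = 8819/3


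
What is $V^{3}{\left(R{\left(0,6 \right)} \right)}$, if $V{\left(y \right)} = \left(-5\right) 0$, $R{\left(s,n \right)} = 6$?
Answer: $0$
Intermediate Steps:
$V{\left(y \right)} = 0$
$V^{3}{\left(R{\left(0,6 \right)} \right)} = 0^{3} = 0$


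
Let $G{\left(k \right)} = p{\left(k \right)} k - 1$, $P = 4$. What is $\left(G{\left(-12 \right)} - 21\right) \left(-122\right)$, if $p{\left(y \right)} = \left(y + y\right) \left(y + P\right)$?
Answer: $283772$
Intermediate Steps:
$p{\left(y \right)} = 2 y \left(4 + y\right)$ ($p{\left(y \right)} = \left(y + y\right) \left(y + 4\right) = 2 y \left(4 + y\right)$)
$G{\left(k \right)} = -1 + 2 k^{2} \left(4 + k\right)$ ($G{\left(k \right)} = 2 k \left(4 + k\right) k - 1 = 2 k^{2} \left(4 + k\right) - 1 = -1 + 2 k^{2} \left(4 + k\right)$)
$\left(G{\left(-12 \right)} - 21\right) \left(-122\right) = \left(\left(-1 + 2 \left(-12\right)^{2} \left(4 - 12\right)\right) - 21\right) \left(-122\right) = \left(\left(-1 + 2 \cdot 144 \left(-8\right)\right) - 21\right) \left(-122\right) = \left(\left(-1 - 2304\right) - 21\right) \left(-122\right) = \left(-2305 - 21\right) \left(-122\right) = \left(-2326\right) \left(-122\right) = 283772$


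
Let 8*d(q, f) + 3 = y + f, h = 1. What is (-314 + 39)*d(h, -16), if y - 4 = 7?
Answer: 275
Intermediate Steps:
y = 11 (y = 4 + 7 = 11)
d(q, f) = 1 + f/8 (d(q, f) = -3/8 + (11 + f)/8 = -3/8 + (11/8 + f/8) = 1 + f/8)
(-314 + 39)*d(h, -16) = (-314 + 39)*(1 + (⅛)*(-16)) = -275*(1 - 2) = -275*(-1) = 275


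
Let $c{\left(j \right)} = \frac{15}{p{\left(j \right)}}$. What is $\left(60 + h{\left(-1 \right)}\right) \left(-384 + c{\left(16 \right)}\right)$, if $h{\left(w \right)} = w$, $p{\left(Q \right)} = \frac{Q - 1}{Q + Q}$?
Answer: $-20768$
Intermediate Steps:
$p{\left(Q \right)} = \frac{-1 + Q}{2 Q}$
$c{\left(j \right)} = \frac{30 j}{-1 + j}$ ($c{\left(j \right)} = \frac{15}{\frac{1}{2} \frac{1}{j} \left(-1 + j\right)} = 15 \frac{2 j}{-1 + j} = \frac{30 j}{-1 + j}$)
$\left(60 + h{\left(-1 \right)}\right) \left(-384 + c{\left(16 \right)}\right) = \left(60 - 1\right) \left(-384 + 30 \cdot 16 \frac{1}{-1 + 16}\right) = 59 \left(-384 + 30 \cdot 16 \cdot \frac{1}{15}\right) = 59 \left(-384 + 32\right) = 59 \left(-352\right) = -20768$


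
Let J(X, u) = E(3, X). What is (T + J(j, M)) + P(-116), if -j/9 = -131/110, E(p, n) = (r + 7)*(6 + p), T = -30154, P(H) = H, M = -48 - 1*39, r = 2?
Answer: -30189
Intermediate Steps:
M = -87 (M = -48 - 39 = -87)
E(p, n) = 54 + 9*p (E(p, n) = (2 + 7)*(6 + p) = 9*(6 + p) = 54 + 9*p)
j = 1179/110 (j = -(-1179)/110 = -9*(-131/110) = 1179/110 ≈ 10.718)
J(X, u) = 81 (J(X, u) = 54 + 9*3 = 54 + 27 = 81)
(T + J(j, M)) + P(-116) = (-30154 + 81) - 116 = -30073 - 116 = -30189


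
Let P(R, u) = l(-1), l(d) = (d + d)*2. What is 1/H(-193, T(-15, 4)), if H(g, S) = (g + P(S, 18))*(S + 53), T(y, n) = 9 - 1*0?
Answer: -1/12214 ≈ -8.1873e-5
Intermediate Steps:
l(d) = 4*d (l(d) = (2*d)*2 = 4*d)
P(R, u) = -4 (P(R, u) = 4*(-1) = -4)
T(y, n) = 9 (T(y, n) = 9 + 0 = 9)
H(g, S) = (-4 + g)*(53 + S) (H(g, S) = (g - 4)*(S + 53) = (-4 + g)*(53 + S))
1/H(-193, T(-15, 4)) = 1/(-212 - 4*9 + 53*(-193) + 9*(-193)) = 1/(-212 - 36 - 10229 - 1737) = 1/(-12214) = -1/12214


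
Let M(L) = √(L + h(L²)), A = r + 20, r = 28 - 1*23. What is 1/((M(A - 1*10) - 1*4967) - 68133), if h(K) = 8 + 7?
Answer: -7310/534360997 - √30/5343609970 ≈ -1.3681e-5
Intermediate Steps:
r = 5 (r = 28 - 23 = 5)
h(K) = 15
A = 25 (A = 5 + 20 = 25)
M(L) = √(15 + L) (M(L) = √(L + 15) = √(15 + L))
1/((M(A - 1*10) - 1*4967) - 68133) = 1/((√(15 + (25 - 1*10)) - 1*4967) - 68133) = 1/((√(15 + (25 - 10)) - 4967) - 68133) = 1/((√(15 + 15) - 4967) - 68133) = 1/((√30 - 4967) - 68133) = 1/((-4967 + √30) - 68133) = 1/(-73100 + √30)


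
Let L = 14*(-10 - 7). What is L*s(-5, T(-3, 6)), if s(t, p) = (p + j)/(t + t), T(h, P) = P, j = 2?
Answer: 952/5 ≈ 190.40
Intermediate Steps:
s(t, p) = (2 + p)/(2*t) (s(t, p) = (p + 2)/(t + t) = (2 + p)/((2*t)) = (2 + p)*(1/(2*t)) = (2 + p)/(2*t))
L = -238 (L = 14*(-17) = -238)
L*s(-5, T(-3, 6)) = -119*(2 + 6)/(-5) = -119*(-1)*8/5 = -238*(-⅘) = 952/5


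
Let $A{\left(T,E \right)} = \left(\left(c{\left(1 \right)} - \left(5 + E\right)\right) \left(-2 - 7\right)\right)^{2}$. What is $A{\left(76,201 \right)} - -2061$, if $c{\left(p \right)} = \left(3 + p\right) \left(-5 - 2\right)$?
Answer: $4437297$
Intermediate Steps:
$c{\left(p \right)} = -21 - 7 p$ ($c{\left(p \right)} = \left(3 + p\right) \left(-7\right) = -21 - 7 p$)
$A{\left(T,E \right)} = \left(297 + 9 E\right)^{2}$ ($A{\left(T,E \right)} = \left(\left(\left(-21 - 7\right) - \left(5 + E\right)\right) \left(-2 - 7\right)\right)^{2} = \left(\left(\left(-21 - 7\right) - \left(5 + E\right)\right) \left(-9\right)\right)^{2} = \left(\left(-28 - \left(5 + E\right)\right) \left(-9\right)\right)^{2} = \left(\left(-33 - E\right) \left(-9\right)\right)^{2} = \left(297 + 9 E\right)^{2}$)
$A{\left(76,201 \right)} - -2061 = 81 \left(33 + 201\right)^{2} - -2061 = 81 \cdot 234^{2} + 2061 = 81 \cdot 54756 + 2061 = 4435236 + 2061 = 4437297$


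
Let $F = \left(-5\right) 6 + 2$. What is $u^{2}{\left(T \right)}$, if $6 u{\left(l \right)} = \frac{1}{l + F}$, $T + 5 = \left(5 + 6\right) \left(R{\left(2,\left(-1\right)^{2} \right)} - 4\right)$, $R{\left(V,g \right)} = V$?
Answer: $\frac{1}{108900} \approx 9.1827 \cdot 10^{-6}$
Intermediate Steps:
$T = -27$ ($T = -5 + \left(5 + 6\right) \left(2 - 4\right) = -5 + 11 \left(-2\right) = -5 - 22 = -27$)
$F = -28$ ($F = -30 + 2 = -28$)
$u{\left(l \right)} = \frac{1}{6 \left(-28 + l\right)}$ ($u{\left(l \right)} = \frac{1}{6 \left(l - 28\right)} = \frac{1}{6 \left(-28 + l\right)}$)
$u^{2}{\left(T \right)} = \left(\frac{1}{6 \left(-28 - 27\right)}\right)^{2} = \left(\frac{1}{6 \left(-55\right)}\right)^{2} = \left(\frac{1}{6} \left(- \frac{1}{55}\right)\right)^{2} = \left(- \frac{1}{330}\right)^{2} = \frac{1}{108900}$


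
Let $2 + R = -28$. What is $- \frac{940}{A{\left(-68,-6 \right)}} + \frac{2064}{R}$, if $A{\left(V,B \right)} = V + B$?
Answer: $- \frac{10378}{185} \approx -56.097$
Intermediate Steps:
$R = -30$ ($R = -2 - 28 = -30$)
$A{\left(V,B \right)} = B + V$
$- \frac{940}{A{\left(-68,-6 \right)}} + \frac{2064}{R} = - \frac{940}{-6 - 68} + \frac{2064}{-30} = - \frac{940}{-74} + 2064 \left(- \frac{1}{30}\right) = \left(-940\right) \left(- \frac{1}{74}\right) - \frac{344}{5} = \frac{470}{37} - \frac{344}{5} = - \frac{10378}{185}$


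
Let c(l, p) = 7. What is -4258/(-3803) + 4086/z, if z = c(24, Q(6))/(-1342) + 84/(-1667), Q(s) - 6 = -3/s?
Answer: -34762114516186/473081791 ≈ -73480.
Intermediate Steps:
Q(s) = 6 - 3/s
z = -124397/2237114 (z = 7/(-1342) + 84/(-1667) = 7*(-1/1342) + 84*(-1/1667) = -7/1342 - 84/1667 = -124397/2237114 ≈ -0.055606)
-4258/(-3803) + 4086/z = -4258/(-3803) + 4086/(-124397/2237114) = -4258*(-1/3803) + 4086*(-2237114/124397) = 4258/3803 - 9140847804/124397 = -34762114516186/473081791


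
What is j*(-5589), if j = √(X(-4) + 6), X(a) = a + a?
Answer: -5589*I*√2 ≈ -7904.0*I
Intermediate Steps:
X(a) = 2*a
j = I*√2 (j = √(2*(-4) + 6) = √(-8 + 6) = √(-2) = I*√2 ≈ 1.4142*I)
j*(-5589) = (I*√2)*(-5589) = -5589*I*√2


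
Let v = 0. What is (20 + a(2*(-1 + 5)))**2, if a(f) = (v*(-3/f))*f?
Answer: 400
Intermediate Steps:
a(f) = 0 (a(f) = (0*(-3/f))*f = 0*f = 0)
(20 + a(2*(-1 + 5)))**2 = (20 + 0)**2 = 20**2 = 400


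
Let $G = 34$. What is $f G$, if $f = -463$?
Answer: $-15742$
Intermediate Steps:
$f G = \left(-463\right) 34 = -15742$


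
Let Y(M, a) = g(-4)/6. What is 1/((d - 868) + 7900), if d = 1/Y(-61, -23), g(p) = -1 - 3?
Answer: 2/14061 ≈ 0.00014224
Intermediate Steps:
g(p) = -4
Y(M, a) = -⅔ (Y(M, a) = -4/6 = -4*⅙ = -⅔)
d = -3/2 (d = 1/(-⅔) = -3/2 ≈ -1.5000)
1/((d - 868) + 7900) = 1/((-3/2 - 868) + 7900) = 1/(-1739/2 + 7900) = 1/(14061/2) = 2/14061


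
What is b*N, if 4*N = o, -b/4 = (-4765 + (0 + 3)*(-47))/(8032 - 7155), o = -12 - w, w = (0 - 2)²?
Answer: -78496/877 ≈ -89.505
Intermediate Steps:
w = 4 (w = (-2)² = 4)
o = -16 (o = -12 - 1*4 = -12 - 4 = -16)
b = 19624/877 (b = -4*(-4765 + (0 + 3)*(-47))/(8032 - 7155) = -4*(-4765 + 3*(-47))/877 = -4*(-4765 - 141)/877 = -(-19624)/877 = -4*(-4906/877) = 19624/877 ≈ 22.376)
N = -4 (N = (¼)*(-16) = -4)
b*N = (19624/877)*(-4) = -78496/877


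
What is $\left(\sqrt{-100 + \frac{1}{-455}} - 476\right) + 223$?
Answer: $-253 + \frac{i \sqrt{20702955}}{455} \approx -253.0 + 10.0 i$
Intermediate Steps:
$\left(\sqrt{-100 + \frac{1}{-455}} - 476\right) + 223 = \left(\sqrt{-100 - \frac{1}{455}} - 476\right) + 223 = \left(\sqrt{- \frac{45501}{455}} - 476\right) + 223 = \left(\frac{i \sqrt{20702955}}{455} - 476\right) + 223 = \left(-476 + \frac{i \sqrt{20702955}}{455}\right) + 223 = -253 + \frac{i \sqrt{20702955}}{455}$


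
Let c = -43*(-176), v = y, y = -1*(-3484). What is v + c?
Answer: 11052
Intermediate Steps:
y = 3484
v = 3484
c = 7568
v + c = 3484 + 7568 = 11052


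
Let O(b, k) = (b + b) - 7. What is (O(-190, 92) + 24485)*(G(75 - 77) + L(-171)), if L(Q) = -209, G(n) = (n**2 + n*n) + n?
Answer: -4891894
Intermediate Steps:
G(n) = n + 2*n**2 (G(n) = (n**2 + n**2) + n = 2*n**2 + n = n + 2*n**2)
O(b, k) = -7 + 2*b (O(b, k) = 2*b - 7 = -7 + 2*b)
(O(-190, 92) + 24485)*(G(75 - 77) + L(-171)) = ((-7 + 2*(-190)) + 24485)*((75 - 77)*(1 + 2*(75 - 77)) - 209) = ((-7 - 380) + 24485)*(-2*(1 + 2*(-2)) - 209) = (-387 + 24485)*(-2*(1 - 4) - 209) = 24098*(-2*(-3) - 209) = 24098*(6 - 209) = 24098*(-203) = -4891894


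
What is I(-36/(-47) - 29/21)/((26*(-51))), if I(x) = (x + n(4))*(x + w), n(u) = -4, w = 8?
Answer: 33201395/1291748094 ≈ 0.025703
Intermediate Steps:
I(x) = (-4 + x)*(8 + x) (I(x) = (x - 4)*(x + 8) = (-4 + x)*(8 + x))
I(-36/(-47) - 29/21)/((26*(-51))) = (-32 + (-36/(-47) - 29/21)² + 4*(-36/(-47) - 29/21))/((26*(-51))) = (-32 + (-36*(-1/47) - 29*1/21)² + 4*(-36*(-1/47) - 29*1/21))/(-1326) = (-32 + (36/47 - 29/21)² + 4*(36/47 - 29/21))*(-1/1326) = (-32 + (-607/987)² + 4*(-607/987))*(-1/1326) = (-32 + 368449/974169 - 2428/987)*(-1/1326) = -33201395/974169*(-1/1326) = 33201395/1291748094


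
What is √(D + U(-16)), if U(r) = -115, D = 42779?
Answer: 2*√10666 ≈ 206.55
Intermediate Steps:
√(D + U(-16)) = √(42779 - 115) = √42664 = 2*√10666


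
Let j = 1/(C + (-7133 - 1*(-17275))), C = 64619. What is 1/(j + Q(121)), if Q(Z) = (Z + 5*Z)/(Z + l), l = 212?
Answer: 8298471/18092273 ≈ 0.45867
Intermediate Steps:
j = 1/74761 (j = 1/(64619 + (-7133 - 1*(-17275))) = 1/(64619 + (-7133 + 17275)) = 1/(64619 + 10142) = 1/74761 ≈ 1.3376e-5)
Q(Z) = 6*Z/(212 + Z) (Q(Z) = (Z + 5*Z)/(Z + 212) = (6*Z)/(212 + Z) = 6*Z/(212 + Z))
1/(j + Q(121)) = 1/(1/74761 + 6*121/(212 + 121)) = 1/(1/74761 + 6*121/333) = 1/(1/74761 + 6*121*(1/333)) = 1/(1/74761 + 242/111) = 1/(18092273/8298471) = 8298471/18092273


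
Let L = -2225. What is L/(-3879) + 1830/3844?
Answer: 7825735/7455438 ≈ 1.0497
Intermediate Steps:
L/(-3879) + 1830/3844 = -2225/(-3879) + 1830/3844 = -2225*(-1/3879) + 1830*(1/3844) = 2225/3879 + 915/1922 = 7825735/7455438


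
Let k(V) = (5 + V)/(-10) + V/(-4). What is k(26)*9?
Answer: -432/5 ≈ -86.400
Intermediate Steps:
k(V) = -½ - 7*V/20 (k(V) = (5 + V)*(-⅒) + V*(-¼) = (-½ - V/10) - V/4 = -½ - 7*V/20)
k(26)*9 = (-½ - 7/20*26)*9 = (-½ - 91/10)*9 = -48/5*9 = -432/5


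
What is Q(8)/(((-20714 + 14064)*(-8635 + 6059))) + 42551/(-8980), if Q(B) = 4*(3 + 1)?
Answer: -4555721917/961443700 ≈ -4.7384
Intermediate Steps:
Q(B) = 16 (Q(B) = 4*4 = 16)
Q(8)/(((-20714 + 14064)*(-8635 + 6059))) + 42551/(-8980) = 16/(((-20714 + 14064)*(-8635 + 6059))) + 42551/(-8980) = 16/((-6650*(-2576))) + 42551*(-1/8980) = 16/17130400 - 42551/8980 = 16*(1/17130400) - 42551/8980 = 1/1070650 - 42551/8980 = -4555721917/961443700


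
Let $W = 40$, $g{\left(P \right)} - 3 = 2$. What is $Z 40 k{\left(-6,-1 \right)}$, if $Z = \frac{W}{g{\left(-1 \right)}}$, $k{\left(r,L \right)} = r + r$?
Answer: $-3840$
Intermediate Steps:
$k{\left(r,L \right)} = 2 r$
$g{\left(P \right)} = 5$ ($g{\left(P \right)} = 3 + 2 = 5$)
$Z = 8$ ($Z = \frac{40}{5} = 40 \cdot \frac{1}{5} = 8$)
$Z 40 k{\left(-6,-1 \right)} = 8 \cdot 40 \cdot 2 \left(-6\right) = 320 \left(-12\right) = -3840$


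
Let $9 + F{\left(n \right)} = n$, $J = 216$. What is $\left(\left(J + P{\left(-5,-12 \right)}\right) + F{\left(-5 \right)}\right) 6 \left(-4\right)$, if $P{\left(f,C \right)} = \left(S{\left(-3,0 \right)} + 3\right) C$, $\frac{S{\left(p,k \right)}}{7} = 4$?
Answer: $4080$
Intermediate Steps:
$F{\left(n \right)} = -9 + n$
$S{\left(p,k \right)} = 28$ ($S{\left(p,k \right)} = 7 \cdot 4 = 28$)
$P{\left(f,C \right)} = 31 C$ ($P{\left(f,C \right)} = \left(28 + 3\right) C = 31 C$)
$\left(\left(J + P{\left(-5,-12 \right)}\right) + F{\left(-5 \right)}\right) 6 \left(-4\right) = \left(\left(216 + 31 \left(-12\right)\right) - 14\right) 6 \left(-4\right) = \left(\left(216 - 372\right) - 14\right) \left(-24\right) = \left(-156 - 14\right) \left(-24\right) = \left(-170\right) \left(-24\right) = 4080$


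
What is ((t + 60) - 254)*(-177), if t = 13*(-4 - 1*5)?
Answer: 55047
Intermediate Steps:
t = -117 (t = 13*(-4 - 5) = 13*(-9) = -117)
((t + 60) - 254)*(-177) = ((-117 + 60) - 254)*(-177) = (-57 - 254)*(-177) = -311*(-177) = 55047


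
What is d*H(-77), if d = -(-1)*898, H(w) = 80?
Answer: 71840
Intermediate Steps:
d = 898 (d = -1*(-898) = 898)
d*H(-77) = 898*80 = 71840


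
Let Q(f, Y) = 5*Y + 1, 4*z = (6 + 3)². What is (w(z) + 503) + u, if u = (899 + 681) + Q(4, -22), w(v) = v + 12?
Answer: 8025/4 ≈ 2006.3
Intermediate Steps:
z = 81/4 (z = (6 + 3)²/4 = (¼)*9² = (¼)*81 = 81/4 ≈ 20.250)
w(v) = 12 + v
Q(f, Y) = 1 + 5*Y
u = 1471 (u = (899 + 681) + (1 + 5*(-22)) = 1580 + (1 - 110) = 1580 - 109 = 1471)
(w(z) + 503) + u = ((12 + 81/4) + 503) + 1471 = (129/4 + 503) + 1471 = 2141/4 + 1471 = 8025/4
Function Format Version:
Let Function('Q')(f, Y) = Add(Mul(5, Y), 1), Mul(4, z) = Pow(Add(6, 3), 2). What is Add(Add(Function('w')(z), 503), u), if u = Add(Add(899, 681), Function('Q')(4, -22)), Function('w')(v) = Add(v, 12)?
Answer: Rational(8025, 4) ≈ 2006.3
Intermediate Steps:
z = Rational(81, 4) (z = Mul(Rational(1, 4), Pow(Add(6, 3), 2)) = Mul(Rational(1, 4), Pow(9, 2)) = Mul(Rational(1, 4), 81) = Rational(81, 4) ≈ 20.250)
Function('w')(v) = Add(12, v)
Function('Q')(f, Y) = Add(1, Mul(5, Y))
u = 1471 (u = Add(Add(899, 681), Add(1, Mul(5, -22))) = Add(1580, Add(1, -110)) = Add(1580, -109) = 1471)
Add(Add(Function('w')(z), 503), u) = Add(Add(Add(12, Rational(81, 4)), 503), 1471) = Add(Add(Rational(129, 4), 503), 1471) = Add(Rational(2141, 4), 1471) = Rational(8025, 4)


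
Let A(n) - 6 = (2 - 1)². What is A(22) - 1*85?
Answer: -78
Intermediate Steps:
A(n) = 7 (A(n) = 6 + (2 - 1)² = 6 + 1² = 6 + 1 = 7)
A(22) - 1*85 = 7 - 1*85 = 7 - 85 = -78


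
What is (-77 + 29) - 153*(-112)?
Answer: 17088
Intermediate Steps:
(-77 + 29) - 153*(-112) = -48 + 17136 = 17088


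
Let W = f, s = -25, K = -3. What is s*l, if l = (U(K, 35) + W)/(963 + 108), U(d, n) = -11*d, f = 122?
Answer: -3875/1071 ≈ -3.6181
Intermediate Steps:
W = 122
l = 155/1071 (l = (-11*(-3) + 122)/(963 + 108) = (33 + 122)/1071 = 155*(1/1071) = 155/1071 ≈ 0.14472)
s*l = -25*155/1071 = -3875/1071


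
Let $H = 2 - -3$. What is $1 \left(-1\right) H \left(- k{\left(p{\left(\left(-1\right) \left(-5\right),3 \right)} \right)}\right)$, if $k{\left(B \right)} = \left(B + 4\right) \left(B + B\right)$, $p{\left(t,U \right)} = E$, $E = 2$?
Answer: $120$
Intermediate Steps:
$p{\left(t,U \right)} = 2$
$k{\left(B \right)} = 2 B \left(4 + B\right)$ ($k{\left(B \right)} = \left(4 + B\right) 2 B = 2 B \left(4 + B\right)$)
$H = 5$ ($H = 2 + 3 = 5$)
$1 \left(-1\right) H \left(- k{\left(p{\left(\left(-1\right) \left(-5\right),3 \right)} \right)}\right) = 1 \left(-1\right) 5 \left(- 2 \cdot 2 \left(4 + 2\right)\right) = \left(-1\right) 5 \left(- 2 \cdot 2 \cdot 6\right) = - 5 \left(\left(-1\right) 24\right) = \left(-5\right) \left(-24\right) = 120$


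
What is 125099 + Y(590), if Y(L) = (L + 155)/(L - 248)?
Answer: 42784603/342 ≈ 1.2510e+5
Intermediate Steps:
Y(L) = (155 + L)/(-248 + L)
125099 + Y(590) = 125099 + (155 + 590)/(-248 + 590) = 125099 + 745/342 = 42784603/342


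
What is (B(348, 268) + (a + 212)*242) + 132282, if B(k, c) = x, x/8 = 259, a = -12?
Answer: 182754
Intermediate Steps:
x = 2072 (x = 8*259 = 2072)
B(k, c) = 2072
(B(348, 268) + (a + 212)*242) + 132282 = (2072 + (-12 + 212)*242) + 132282 = (2072 + 200*242) + 132282 = (2072 + 48400) + 132282 = 50472 + 132282 = 182754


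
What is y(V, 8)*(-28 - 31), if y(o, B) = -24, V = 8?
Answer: 1416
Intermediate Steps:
y(V, 8)*(-28 - 31) = -24*(-28 - 31) = -24*(-59) = 1416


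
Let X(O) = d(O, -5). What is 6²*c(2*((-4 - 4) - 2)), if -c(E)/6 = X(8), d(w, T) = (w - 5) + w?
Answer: -2376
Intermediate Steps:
d(w, T) = -5 + 2*w (d(w, T) = (-5 + w) + w = -5 + 2*w)
X(O) = -5 + 2*O
c(E) = -66 (c(E) = -6*(-5 + 2*8) = -6*(-5 + 16) = -6*11 = -66)
6²*c(2*((-4 - 4) - 2)) = 6²*(-66) = 36*(-66) = -2376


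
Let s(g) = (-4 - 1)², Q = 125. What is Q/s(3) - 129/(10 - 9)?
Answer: -124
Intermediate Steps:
s(g) = 25 (s(g) = (-5)² = 25)
Q/s(3) - 129/(10 - 9) = 125/25 - 129/(10 - 9) = 125*(1/25) - 129/1 = 5 - 129/1 = 5 - 129*1 = 5 - 129 = -124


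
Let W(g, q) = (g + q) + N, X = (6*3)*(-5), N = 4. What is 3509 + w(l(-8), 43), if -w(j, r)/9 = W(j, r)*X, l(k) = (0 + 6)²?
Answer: 70739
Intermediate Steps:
l(k) = 36 (l(k) = 6² = 36)
X = -90 (X = 18*(-5) = -90)
W(g, q) = 4 + g + q (W(g, q) = (g + q) + 4 = 4 + g + q)
w(j, r) = 3240 + 810*j + 810*r (w(j, r) = -9*(4 + j + r)*(-90) = -9*(-360 - 90*j - 90*r) = 3240 + 810*j + 810*r)
3509 + w(l(-8), 43) = 3509 + (3240 + 810*36 + 810*43) = 3509 + (3240 + 29160 + 34830) = 3509 + 67230 = 70739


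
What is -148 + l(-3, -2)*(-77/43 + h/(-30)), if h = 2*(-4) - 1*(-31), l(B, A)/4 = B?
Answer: -25222/215 ≈ -117.31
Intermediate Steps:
l(B, A) = 4*B
h = 23 (h = -8 + 31 = 23)
-148 + l(-3, -2)*(-77/43 + h/(-30)) = -148 + (4*(-3))*(-77/43 + 23/(-30)) = -148 - 12*(-77*1/43 + 23*(-1/30)) = -148 - 12*(-77/43 - 23/30) = -148 - 12*(-3299/1290) = -148 + 6598/215 = -25222/215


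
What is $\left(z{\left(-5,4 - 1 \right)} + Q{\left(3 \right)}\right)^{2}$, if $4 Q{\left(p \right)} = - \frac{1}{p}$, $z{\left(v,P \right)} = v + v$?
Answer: $\frac{14641}{144} \approx 101.67$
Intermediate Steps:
$z{\left(v,P \right)} = 2 v$
$Q{\left(p \right)} = - \frac{1}{4 p}$ ($Q{\left(p \right)} = \frac{\left(-1\right) \frac{1}{p}}{4} = - \frac{1}{4 p}$)
$\left(z{\left(-5,4 - 1 \right)} + Q{\left(3 \right)}\right)^{2} = \left(2 \left(-5\right) - \frac{1}{4 \cdot 3}\right)^{2} = \left(-10 - \frac{1}{12}\right)^{2} = \left(- \frac{121}{12}\right)^{2} = \frac{14641}{144}$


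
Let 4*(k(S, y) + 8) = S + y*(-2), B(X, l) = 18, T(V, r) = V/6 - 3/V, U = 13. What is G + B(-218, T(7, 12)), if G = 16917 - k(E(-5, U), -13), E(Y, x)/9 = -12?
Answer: 33927/2 ≈ 16964.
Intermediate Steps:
T(V, r) = -3/V + V/6 (T(V, r) = V*(⅙) - 3/V = V/6 - 3/V = -3/V + V/6)
E(Y, x) = -108 (E(Y, x) = 9*(-12) = -108)
k(S, y) = -8 - y/2 + S/4 (k(S, y) = -8 + (S + y*(-2))/4 = -8 + (S - 2*y)/4 = -8 + (-y/2 + S/4) = -8 - y/2 + S/4)
G = 33891/2 (G = 16917 - (-8 - ½*(-13) + (¼)*(-108)) = 16917 - (-8 + 13/2 - 27) = 16917 - 1*(-57/2) = 16917 + 57/2 = 33891/2 ≈ 16946.)
G + B(-218, T(7, 12)) = 33891/2 + 18 = 33927/2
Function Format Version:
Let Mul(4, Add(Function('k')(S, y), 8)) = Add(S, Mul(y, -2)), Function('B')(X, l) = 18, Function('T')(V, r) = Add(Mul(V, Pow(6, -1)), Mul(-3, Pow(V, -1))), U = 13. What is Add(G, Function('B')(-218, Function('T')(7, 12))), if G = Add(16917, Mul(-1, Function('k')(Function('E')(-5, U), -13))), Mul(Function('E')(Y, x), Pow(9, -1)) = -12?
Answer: Rational(33927, 2) ≈ 16964.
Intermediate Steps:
Function('T')(V, r) = Add(Mul(-3, Pow(V, -1)), Mul(Rational(1, 6), V)) (Function('T')(V, r) = Add(Mul(V, Rational(1, 6)), Mul(-3, Pow(V, -1))) = Add(Mul(Rational(1, 6), V), Mul(-3, Pow(V, -1))) = Add(Mul(-3, Pow(V, -1)), Mul(Rational(1, 6), V)))
Function('E')(Y, x) = -108 (Function('E')(Y, x) = Mul(9, -12) = -108)
Function('k')(S, y) = Add(-8, Mul(Rational(-1, 2), y), Mul(Rational(1, 4), S)) (Function('k')(S, y) = Add(-8, Mul(Rational(1, 4), Add(S, Mul(y, -2)))) = Add(-8, Mul(Rational(1, 4), Add(S, Mul(-2, y)))) = Add(-8, Add(Mul(Rational(-1, 2), y), Mul(Rational(1, 4), S))) = Add(-8, Mul(Rational(-1, 2), y), Mul(Rational(1, 4), S)))
G = Rational(33891, 2) (G = Add(16917, Mul(-1, Add(-8, Mul(Rational(-1, 2), -13), Mul(Rational(1, 4), -108)))) = Add(16917, Mul(-1, Add(-8, Rational(13, 2), -27))) = Add(16917, Mul(-1, Rational(-57, 2))) = Add(16917, Rational(57, 2)) = Rational(33891, 2) ≈ 16946.)
Add(G, Function('B')(-218, Function('T')(7, 12))) = Add(Rational(33891, 2), 18) = Rational(33927, 2)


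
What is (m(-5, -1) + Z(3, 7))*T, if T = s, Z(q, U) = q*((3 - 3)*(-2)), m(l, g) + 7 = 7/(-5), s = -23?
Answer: 966/5 ≈ 193.20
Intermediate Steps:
m(l, g) = -42/5 (m(l, g) = -7 + 7/(-5) = -7 + 7*(-⅕) = -7 - 7/5 = -42/5)
Z(q, U) = 0 (Z(q, U) = q*(0*(-2)) = q*0 = 0)
T = -23
(m(-5, -1) + Z(3, 7))*T = (-42/5 + 0)*(-23) = -42/5*(-23) = 966/5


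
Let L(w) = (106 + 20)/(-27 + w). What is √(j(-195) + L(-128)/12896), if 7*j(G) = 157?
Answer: √71394795745/56420 ≈ 4.7359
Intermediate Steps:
L(w) = 126/(-27 + w)
j(G) = 157/7 (j(G) = (⅐)*157 = 157/7)
√(j(-195) + L(-128)/12896) = √(157/7 + (126/(-27 - 128))/12896) = √(157/7 + (126/(-155))*(1/12896)) = √(157/7 + (126*(-1/155))*(1/12896)) = √(157/7 - 126/155*1/12896) = √(157/7 - 63/999440) = √(156911639/6996080) = √71394795745/56420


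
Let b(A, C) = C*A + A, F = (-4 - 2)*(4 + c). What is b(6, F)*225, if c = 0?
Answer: -31050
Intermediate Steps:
F = -24 (F = (-4 - 2)*(4 + 0) = -6*4 = -24)
b(A, C) = A + A*C (b(A, C) = A*C + A = A + A*C)
b(6, F)*225 = (6*(1 - 24))*225 = (6*(-23))*225 = -138*225 = -31050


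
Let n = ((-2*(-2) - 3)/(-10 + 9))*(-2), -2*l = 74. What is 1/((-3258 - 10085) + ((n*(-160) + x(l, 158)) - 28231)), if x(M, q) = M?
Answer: -1/41931 ≈ -2.3849e-5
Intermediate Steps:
l = -37 (l = -½*74 = -37)
n = 2 (n = ((4 - 3)/(-1))*(-2) = (1*(-1))*(-2) = -1*(-2) = 2)
1/((-3258 - 10085) + ((n*(-160) + x(l, 158)) - 28231)) = 1/((-3258 - 10085) + ((2*(-160) - 37) - 28231)) = 1/(-13343 + ((-320 - 37) - 28231)) = 1/(-13343 + (-357 - 28231)) = 1/(-13343 - 28588) = 1/(-41931) = -1/41931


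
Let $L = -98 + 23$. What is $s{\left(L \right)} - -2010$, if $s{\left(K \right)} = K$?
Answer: $1935$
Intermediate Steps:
$L = -75$
$s{\left(L \right)} - -2010 = -75 - -2010 = -75 + 2010 = 1935$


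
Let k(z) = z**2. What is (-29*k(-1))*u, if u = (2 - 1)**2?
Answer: -29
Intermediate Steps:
u = 1 (u = 1**2 = 1)
(-29*k(-1))*u = -29*(-1)**2*1 = -29*1*1 = -29*1 = -29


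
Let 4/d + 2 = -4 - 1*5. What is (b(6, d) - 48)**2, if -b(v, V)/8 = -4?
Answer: 256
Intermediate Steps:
d = -4/11 (d = 4/(-2 + (-4 - 1*5)) = 4/(-2 + (-4 - 5)) = 4/(-2 - 9) = 4/(-11) = 4*(-1/11) = -4/11 ≈ -0.36364)
b(v, V) = 32 (b(v, V) = -8*(-4) = 32)
(b(6, d) - 48)**2 = (32 - 48)**2 = (-16)**2 = 256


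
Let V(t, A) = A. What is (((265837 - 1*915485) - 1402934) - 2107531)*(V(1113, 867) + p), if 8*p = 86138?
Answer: -193599178681/4 ≈ -4.8400e+10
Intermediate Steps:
p = 43069/4 (p = (1/8)*86138 = 43069/4 ≈ 10767.)
(((265837 - 1*915485) - 1402934) - 2107531)*(V(1113, 867) + p) = (((265837 - 1*915485) - 1402934) - 2107531)*(867 + 43069/4) = (((265837 - 915485) - 1402934) - 2107531)*(46537/4) = ((-649648 - 1402934) - 2107531)*(46537/4) = (-2052582 - 2107531)*(46537/4) = -4160113*46537/4 = -193599178681/4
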